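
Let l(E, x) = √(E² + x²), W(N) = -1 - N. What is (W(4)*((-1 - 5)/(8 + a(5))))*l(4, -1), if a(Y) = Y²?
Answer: 10*√17/11 ≈ 3.7483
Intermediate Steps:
(W(4)*((-1 - 5)/(8 + a(5))))*l(4, -1) = ((-1 - 1*4)*((-1 - 5)/(8 + 5²)))*√(4² + (-1)²) = ((-1 - 4)*(-6/(8 + 25)))*√(16 + 1) = (-(-30)/33)*√17 = (-5*(-2/11))*√17 = 10*√17/11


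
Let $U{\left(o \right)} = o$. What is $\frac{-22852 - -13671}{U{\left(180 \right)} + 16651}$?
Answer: $- \frac{9181}{16831} \approx -0.54548$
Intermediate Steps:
$\frac{-22852 - -13671}{U{\left(180 \right)} + 16651} = \frac{-22852 - -13671}{180 + 16651} = \frac{-22852 + 13671}{16831} = \left(-9181\right) \frac{1}{16831} = - \frac{9181}{16831}$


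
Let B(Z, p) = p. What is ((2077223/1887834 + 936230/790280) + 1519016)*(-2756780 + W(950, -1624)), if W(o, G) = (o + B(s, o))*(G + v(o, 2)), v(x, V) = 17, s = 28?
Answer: -164588664628122662127080/18648968169 ≈ -8.8256e+12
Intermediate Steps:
W(o, G) = 2*o*(17 + G) (W(o, G) = (o + o)*(G + 17) = (2*o)*(17 + G) = 2*o*(17 + G))
((2077223/1887834 + 936230/790280) + 1519016)*(-2756780 + W(950, -1624)) = ((2077223/1887834 + 936230/790280) + 1519016)*(-2756780 + 2*950*(17 - 1624)) = ((2077223*(1/1887834) + 936230*(1/790280)) + 1519016)*(-2756780 + 2*950*(-1607)) = ((2077223/1887834 + 93623/79028) + 1519016)*(-2756780 - 3053300) = (170451730913/74595872676 + 1519016)*(-5810080) = (113312494580537729/74595872676)*(-5810080) = -164588664628122662127080/18648968169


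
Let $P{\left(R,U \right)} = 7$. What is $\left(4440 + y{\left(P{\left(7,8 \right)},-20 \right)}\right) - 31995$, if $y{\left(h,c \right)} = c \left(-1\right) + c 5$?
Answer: $-27635$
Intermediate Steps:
$y{\left(h,c \right)} = 4 c$ ($y{\left(h,c \right)} = - c + 5 c = 4 c$)
$\left(4440 + y{\left(P{\left(7,8 \right)},-20 \right)}\right) - 31995 = \left(4440 + 4 \left(-20\right)\right) - 31995 = \left(4440 - 80\right) - 31995 = 4360 - 31995 = -27635$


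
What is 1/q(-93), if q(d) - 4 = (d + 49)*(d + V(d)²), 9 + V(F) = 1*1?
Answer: 1/1280 ≈ 0.00078125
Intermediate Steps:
V(F) = -8 (V(F) = -9 + 1*1 = -9 + 1 = -8)
q(d) = 4 + (49 + d)*(64 + d) (q(d) = 4 + (d + 49)*(d + (-8)²) = 4 + (49 + d)*(d + 64) = 4 + (49 + d)*(64 + d))
1/q(-93) = 1/(3140 + (-93)² + 113*(-93)) = 1/(3140 + 8649 - 10509) = 1/1280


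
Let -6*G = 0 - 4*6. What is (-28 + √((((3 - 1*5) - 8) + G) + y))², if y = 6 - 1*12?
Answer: 772 - 112*I*√3 ≈ 772.0 - 193.99*I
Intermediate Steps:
G = 4 (G = -(0 - 4*6)/6 = -(0 - 24)/6 = -⅙*(-24) = 4)
y = -6 (y = 6 - 12 = -6)
(-28 + √((((3 - 1*5) - 8) + G) + y))² = (-28 + √((((3 - 1*5) - 8) + 4) - 6))² = (-28 + √((((3 - 5) - 8) + 4) - 6))² = (-28 + √(((-2 - 8) + 4) - 6))² = (-28 + √((-10 + 4) - 6))² = (-28 + √(-6 - 6))² = (-28 + √(-12))² = (-28 + 2*I*√3)²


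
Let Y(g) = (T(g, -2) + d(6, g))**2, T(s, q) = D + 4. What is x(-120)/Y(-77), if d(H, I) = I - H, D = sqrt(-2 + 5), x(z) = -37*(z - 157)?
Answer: 10249/(79 - sqrt(3))**2 ≈ 1.7167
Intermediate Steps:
x(z) = 5809 - 37*z (x(z) = -37*(-157 + z) = 5809 - 37*z)
D = sqrt(3) ≈ 1.7320
T(s, q) = 4 + sqrt(3) (T(s, q) = sqrt(3) + 4 = 4 + sqrt(3))
Y(g) = (-2 + g + sqrt(3))**2 (Y(g) = ((4 + sqrt(3)) + (g - 1*6))**2 = ((4 + sqrt(3)) + (g - 6))**2 = ((4 + sqrt(3)) + (-6 + g))**2 = (-2 + g + sqrt(3))**2)
x(-120)/Y(-77) = (5809 - 37*(-120))/((-2 - 77 + sqrt(3))**2) = (5809 + 4440)/((-79 + sqrt(3))**2) = 10249/(-79 + sqrt(3))**2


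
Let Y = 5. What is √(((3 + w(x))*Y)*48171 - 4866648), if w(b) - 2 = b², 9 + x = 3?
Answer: √5008407 ≈ 2237.9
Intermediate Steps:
x = -6 (x = -9 + 3 = -6)
w(b) = 2 + b²
√(((3 + w(x))*Y)*48171 - 4866648) = √(((3 + (2 + (-6)²))*5)*48171 - 4866648) = √(((3 + (2 + 36))*5)*48171 - 4866648) = √(((3 + 38)*5)*48171 - 4866648) = √((41*5)*48171 - 4866648) = √(205*48171 - 4866648) = √(9875055 - 4866648) = √5008407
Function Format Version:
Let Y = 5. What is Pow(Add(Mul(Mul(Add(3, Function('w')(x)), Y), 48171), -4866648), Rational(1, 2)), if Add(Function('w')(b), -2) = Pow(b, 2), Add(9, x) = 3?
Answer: Pow(5008407, Rational(1, 2)) ≈ 2237.9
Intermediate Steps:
x = -6 (x = Add(-9, 3) = -6)
Function('w')(b) = Add(2, Pow(b, 2))
Pow(Add(Mul(Mul(Add(3, Function('w')(x)), Y), 48171), -4866648), Rational(1, 2)) = Pow(Add(Mul(Mul(Add(3, Add(2, Pow(-6, 2))), 5), 48171), -4866648), Rational(1, 2)) = Pow(Add(Mul(Mul(Add(3, Add(2, 36)), 5), 48171), -4866648), Rational(1, 2)) = Pow(Add(Mul(Mul(Add(3, 38), 5), 48171), -4866648), Rational(1, 2)) = Pow(Add(Mul(Mul(41, 5), 48171), -4866648), Rational(1, 2)) = Pow(Add(Mul(205, 48171), -4866648), Rational(1, 2)) = Pow(Add(9875055, -4866648), Rational(1, 2)) = Pow(5008407, Rational(1, 2))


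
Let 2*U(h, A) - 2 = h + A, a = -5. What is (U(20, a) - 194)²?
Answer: 137641/4 ≈ 34410.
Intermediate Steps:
U(h, A) = 1 + A/2 + h/2 (U(h, A) = 1 + (h + A)/2 = 1 + (A + h)/2 = 1 + (A/2 + h/2) = 1 + A/2 + h/2)
(U(20, a) - 194)² = ((1 + (½)*(-5) + (½)*20) - 194)² = ((1 - 5/2 + 10) - 194)² = (17/2 - 194)² = (-371/2)² = 137641/4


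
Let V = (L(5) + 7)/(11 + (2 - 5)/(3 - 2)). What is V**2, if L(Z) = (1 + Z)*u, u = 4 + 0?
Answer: 961/64 ≈ 15.016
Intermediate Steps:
u = 4
L(Z) = 4 + 4*Z (L(Z) = (1 + Z)*4 = 4 + 4*Z)
V = 31/8 (V = ((4 + 4*5) + 7)/(11 + (2 - 5)/(3 - 2)) = ((4 + 20) + 7)/(11 - 3/1) = (24 + 7)/(11 - 3*1) = 31/(11 - 3) = 31/8 ≈ 3.8750)
V**2 = (31/8)**2 = 961/64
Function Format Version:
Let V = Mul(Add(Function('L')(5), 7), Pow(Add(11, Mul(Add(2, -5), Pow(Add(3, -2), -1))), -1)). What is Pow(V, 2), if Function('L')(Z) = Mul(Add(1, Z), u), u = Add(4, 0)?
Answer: Rational(961, 64) ≈ 15.016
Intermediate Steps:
u = 4
Function('L')(Z) = Add(4, Mul(4, Z)) (Function('L')(Z) = Mul(Add(1, Z), 4) = Add(4, Mul(4, Z)))
V = Rational(31, 8) (V = Mul(Add(Add(4, Mul(4, 5)), 7), Pow(Add(11, Mul(Add(2, -5), Pow(Add(3, -2), -1))), -1)) = Mul(Add(Add(4, 20), 7), Pow(Add(11, Mul(-3, Pow(1, -1))), -1)) = Mul(Add(24, 7), Pow(Add(11, Mul(-3, 1)), -1)) = Mul(31, Pow(Add(11, -3), -1)) = Mul(31, Pow(8, -1)) = Mul(31, Rational(1, 8)) = Rational(31, 8) ≈ 3.8750)
Pow(V, 2) = Pow(Rational(31, 8), 2) = Rational(961, 64)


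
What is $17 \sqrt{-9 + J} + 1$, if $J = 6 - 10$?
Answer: $1 + 17 i \sqrt{13} \approx 1.0 + 61.294 i$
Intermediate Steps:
$J = -4$
$17 \sqrt{-9 + J} + 1 = 17 \sqrt{-9 - 4} + 1 = 17 \sqrt{-13} + 1 = 17 i \sqrt{13} + 1 = 1 + 17 i \sqrt{13}$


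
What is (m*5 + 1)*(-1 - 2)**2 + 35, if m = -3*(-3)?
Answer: 449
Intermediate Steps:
m = 9
(m*5 + 1)*(-1 - 2)**2 + 35 = (9*5 + 1)*(-1 - 2)**2 + 35 = (45 + 1)*(-3)**2 + 35 = 46*9 + 35 = 414 + 35 = 449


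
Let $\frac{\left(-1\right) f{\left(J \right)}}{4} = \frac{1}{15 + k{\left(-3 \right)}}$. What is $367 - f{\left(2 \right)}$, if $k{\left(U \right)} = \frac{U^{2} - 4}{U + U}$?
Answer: $\frac{31219}{85} \approx 367.28$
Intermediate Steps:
$k{\left(U \right)} = \frac{-4 + U^{2}}{2 U}$
$f{\left(J \right)} = - \frac{24}{85}$ ($f{\left(J \right)} = - \frac{4}{15 + \left(\frac{1}{2} \left(-3\right) - \frac{2}{-3}\right)} = - \frac{4}{15 - \frac{5}{6}} = - \frac{4}{\frac{85}{6}} = \left(-4\right) \frac{6}{85} = - \frac{24}{85}$)
$367 - f{\left(2 \right)} = 367 - - \frac{24}{85} = 367 + \frac{24}{85} = \frac{31219}{85}$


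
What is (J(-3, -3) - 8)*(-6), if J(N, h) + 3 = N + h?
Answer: 102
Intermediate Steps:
J(N, h) = -3 + N + h (J(N, h) = -3 + (N + h) = -3 + N + h)
(J(-3, -3) - 8)*(-6) = ((-3 - 3 - 3) - 8)*(-6) = (-9 - 8)*(-6) = -17*(-6) = 102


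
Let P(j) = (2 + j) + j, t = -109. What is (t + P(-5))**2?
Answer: 13689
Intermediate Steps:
P(j) = 2 + 2*j
(t + P(-5))**2 = (-109 + (2 + 2*(-5)))**2 = (-109 + (2 - 10))**2 = (-109 - 8)**2 = (-117)**2 = 13689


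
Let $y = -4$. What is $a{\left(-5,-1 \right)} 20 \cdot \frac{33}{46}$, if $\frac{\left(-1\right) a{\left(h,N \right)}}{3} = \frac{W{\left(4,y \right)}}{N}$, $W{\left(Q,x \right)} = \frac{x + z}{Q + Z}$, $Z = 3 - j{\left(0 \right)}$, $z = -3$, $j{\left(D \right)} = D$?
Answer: $- \frac{990}{23} \approx -43.043$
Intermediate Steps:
$Z = 3$ ($Z = 3 - 0 = 3 + 0 = 3$)
$W{\left(Q,x \right)} = \frac{-3 + x}{3 + Q}$ ($W{\left(Q,x \right)} = \frac{x - 3}{Q + 3} = \frac{-3 + x}{3 + Q}$)
$a{\left(h,N \right)} = \frac{3}{N}$ ($a{\left(h,N \right)} = - 3 \frac{\frac{1}{3 + 4} \left(-3 - 4\right)}{N} = - 3 \frac{\frac{1}{7} \left(-7\right)}{N} = - 3 \left(- \frac{1}{N}\right) = \frac{3}{N}$)
$a{\left(-5,-1 \right)} 20 \cdot \frac{33}{46} = \frac{3}{-1} \cdot 20 \cdot \frac{33}{46} = 3 \left(-1\right) 20 \cdot 33 \cdot \frac{1}{46} = \left(-3\right) 20 \cdot \frac{33}{46} = \left(-60\right) \frac{33}{46} = - \frac{990}{23}$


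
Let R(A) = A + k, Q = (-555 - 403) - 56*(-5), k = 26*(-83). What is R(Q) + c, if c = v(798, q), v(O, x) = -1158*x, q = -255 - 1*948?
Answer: 1390238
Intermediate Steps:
q = -1203 (q = -255 - 948 = -1203)
k = -2158
c = 1393074 (c = -1158*(-1203) = 1393074)
Q = -678 (Q = -958 + 280 = -678)
R(A) = -2158 + A (R(A) = A - 2158 = -2158 + A)
R(Q) + c = (-2158 - 678) + 1393074 = -2836 + 1393074 = 1390238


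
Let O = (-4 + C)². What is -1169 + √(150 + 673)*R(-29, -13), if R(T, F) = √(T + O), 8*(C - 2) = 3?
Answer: -1169 + I*√1388401/8 ≈ -1169.0 + 147.29*I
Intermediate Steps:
C = 19/8 (C = 2 + (⅛)*3 = 2 + 3/8 = 19/8 ≈ 2.3750)
O = 169/64 (O = (-4 + 19/8)² = (-13/8)² = 169/64 ≈ 2.6406)
R(T, F) = √(169/64 + T) (R(T, F) = √(T + 169/64) = √(169/64 + T))
-1169 + √(150 + 673)*R(-29, -13) = -1169 + √(150 + 673)*(√(169 + 64*(-29))/8) = -1169 + √823*(√(169 - 1856)/8) = -1169 + √823*(√(-1687)/8) = -1169 + √823*((I*√1687)/8) = -1169 + √823*(I*√1687/8) = -1169 + I*√1388401/8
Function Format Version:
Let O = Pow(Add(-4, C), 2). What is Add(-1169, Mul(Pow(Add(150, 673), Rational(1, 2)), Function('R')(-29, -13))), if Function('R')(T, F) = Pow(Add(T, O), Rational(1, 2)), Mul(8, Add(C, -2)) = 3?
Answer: Add(-1169, Mul(Rational(1, 8), I, Pow(1388401, Rational(1, 2)))) ≈ Add(-1169.0, Mul(147.29, I))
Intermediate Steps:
C = Rational(19, 8) (C = Add(2, Mul(Rational(1, 8), 3)) = Add(2, Rational(3, 8)) = Rational(19, 8) ≈ 2.3750)
O = Rational(169, 64) (O = Pow(Add(-4, Rational(19, 8)), 2) = Pow(Rational(-13, 8), 2) = Rational(169, 64) ≈ 2.6406)
Function('R')(T, F) = Pow(Add(Rational(169, 64), T), Rational(1, 2)) (Function('R')(T, F) = Pow(Add(T, Rational(169, 64)), Rational(1, 2)) = Pow(Add(Rational(169, 64), T), Rational(1, 2)))
Add(-1169, Mul(Pow(Add(150, 673), Rational(1, 2)), Function('R')(-29, -13))) = Add(-1169, Mul(Pow(Add(150, 673), Rational(1, 2)), Mul(Rational(1, 8), Pow(Add(169, Mul(64, -29)), Rational(1, 2))))) = Add(-1169, Mul(Pow(823, Rational(1, 2)), Mul(Rational(1, 8), Pow(Add(169, -1856), Rational(1, 2))))) = Add(-1169, Mul(Pow(823, Rational(1, 2)), Mul(Rational(1, 8), Pow(-1687, Rational(1, 2))))) = Add(-1169, Mul(Pow(823, Rational(1, 2)), Mul(Rational(1, 8), Mul(I, Pow(1687, Rational(1, 2)))))) = Add(-1169, Mul(Pow(823, Rational(1, 2)), Mul(Rational(1, 8), I, Pow(1687, Rational(1, 2))))) = Add(-1169, Mul(Rational(1, 8), I, Pow(1388401, Rational(1, 2))))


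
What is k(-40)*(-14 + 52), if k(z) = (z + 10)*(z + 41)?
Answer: -1140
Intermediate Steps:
k(z) = (10 + z)*(41 + z)
k(-40)*(-14 + 52) = (410 + (-40)² + 51*(-40))*(-14 + 52) = (410 + 1600 - 2040)*38 = -30*38 = -1140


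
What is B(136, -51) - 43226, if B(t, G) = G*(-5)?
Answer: -42971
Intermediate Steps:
B(t, G) = -5*G
B(136, -51) - 43226 = -5*(-51) - 43226 = 255 - 43226 = -42971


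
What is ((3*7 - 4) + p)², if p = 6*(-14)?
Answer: 4489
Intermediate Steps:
p = -84
((3*7 - 4) + p)² = ((3*7 - 4) - 84)² = ((21 - 4) - 84)² = (17 - 84)² = (-67)² = 4489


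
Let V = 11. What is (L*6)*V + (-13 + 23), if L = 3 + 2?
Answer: 340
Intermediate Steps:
L = 5
(L*6)*V + (-13 + 23) = (5*6)*11 + (-13 + 23) = 30*11 + 10 = 330 + 10 = 340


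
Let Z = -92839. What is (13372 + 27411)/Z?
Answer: -40783/92839 ≈ -0.43929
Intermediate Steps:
(13372 + 27411)/Z = (13372 + 27411)/(-92839) = 40783*(-1/92839) = -40783/92839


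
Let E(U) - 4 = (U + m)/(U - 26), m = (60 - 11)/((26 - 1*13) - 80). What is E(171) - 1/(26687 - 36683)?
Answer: 502488643/97111140 ≈ 5.1744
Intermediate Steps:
m = -49/67 (m = 49/((26 - 13) - 80) = 49/(13 - 80) = 49/(-67) = 49*(-1/67) = -49/67 ≈ -0.73134)
E(U) = 4 + (-49/67 + U)/(-26 + U) (E(U) = 4 + (U - 49/67)/(U - 26) = 4 + (-49/67 + U)/(-26 + U))
E(171) - 1/(26687 - 36683) = (-7017 + 335*171)/(67*(-26 + 171)) - 1/(26687 - 36683) = (1/67)*(-7017 + 57285)/145 - 1/(-9996) = (1/67)*(1/145)*50268 - 1*(-1/9996) = 50268/9715 + 1/9996 = 502488643/97111140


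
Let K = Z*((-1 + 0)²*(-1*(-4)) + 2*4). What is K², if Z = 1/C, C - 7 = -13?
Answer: 4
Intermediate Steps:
C = -6 (C = 7 - 13 = -6)
Z = -⅙ (Z = 1/(-6) = -⅙ ≈ -0.16667)
K = -2 (K = -((-1 + 0)²*(-1*(-4)) + 2*4)/6 = -((-1)²*4 + 8)/6 = -(1*4 + 8)/6 = -(4 + 8)/6 = -⅙*12 = -2)
K² = (-2)² = 4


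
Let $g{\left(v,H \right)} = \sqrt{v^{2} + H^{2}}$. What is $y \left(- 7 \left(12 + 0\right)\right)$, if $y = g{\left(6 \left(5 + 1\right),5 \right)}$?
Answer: $- 84 \sqrt{1321} \approx -3053.0$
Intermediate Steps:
$g{\left(v,H \right)} = \sqrt{H^{2} + v^{2}}$
$y = \sqrt{1321}$ ($y = \sqrt{5^{2} + \left(6 \left(5 + 1\right)\right)^{2}} = \sqrt{25 + \left(6 \cdot 6\right)^{2}} = \sqrt{25 + 36^{2}} = \sqrt{25 + 1296} = \sqrt{1321} \approx 36.346$)
$y \left(- 7 \left(12 + 0\right)\right) = \sqrt{1321} \left(- 7 \left(12 + 0\right)\right) = \sqrt{1321} \left(\left(-7\right) 12\right) = \sqrt{1321} \left(-84\right) = - 84 \sqrt{1321}$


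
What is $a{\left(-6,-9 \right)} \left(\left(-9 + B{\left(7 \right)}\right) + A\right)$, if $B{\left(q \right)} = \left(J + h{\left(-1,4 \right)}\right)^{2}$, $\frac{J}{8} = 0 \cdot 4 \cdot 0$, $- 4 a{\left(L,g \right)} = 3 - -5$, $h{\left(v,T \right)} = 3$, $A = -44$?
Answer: $88$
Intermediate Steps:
$a{\left(L,g \right)} = -2$ ($a{\left(L,g \right)} = - \frac{3 - -5}{4} = - \frac{3 + 5}{4} = \left(- \frac{1}{4}\right) 8 = -2$)
$J = 0$ ($J = 8 \cdot 0 \cdot 4 \cdot 0 = 8 \cdot 0 \cdot 0 = 8 \cdot 0 = 0$)
$B{\left(q \right)} = 9$ ($B{\left(q \right)} = \left(0 + 3\right)^{2} = 3^{2} = 9$)
$a{\left(-6,-9 \right)} \left(\left(-9 + B{\left(7 \right)}\right) + A\right) = - 2 \left(\left(-9 + 9\right) - 44\right) = - 2 \left(0 - 44\right) = \left(-2\right) \left(-44\right) = 88$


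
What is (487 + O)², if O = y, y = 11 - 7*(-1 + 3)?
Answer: 234256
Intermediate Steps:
y = -3 (y = 11 - 7*2 = 11 - 14 = -3)
O = -3
(487 + O)² = (487 - 3)² = 484² = 234256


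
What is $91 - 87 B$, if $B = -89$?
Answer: $7834$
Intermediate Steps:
$91 - 87 B = 91 - -7743 = 91 + 7743 = 7834$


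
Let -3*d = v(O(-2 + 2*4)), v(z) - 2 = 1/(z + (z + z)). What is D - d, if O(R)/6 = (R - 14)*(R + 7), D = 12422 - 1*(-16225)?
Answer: 160885295/5616 ≈ 28648.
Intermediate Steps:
D = 28647 (D = 12422 + 16225 = 28647)
O(R) = 6*(-14 + R)*(7 + R) (O(R) = 6*((R - 14)*(R + 7)) = 6*((-14 + R)*(7 + R)) = 6*(-14 + R)*(7 + R))
v(z) = 2 + 1/(3*z) (v(z) = 2 + 1/(z + (z + z)) = 2 + 1/(z + 2*z) = 2 + 1/(3*z))
d = -3743/5616 (d = -(2 + 1/(3*(-588 - 42*(-2 + 2*4) + 6*(-2 + 2*4)²)))/3 = -(2 + 1/(3*(-588 - 42*(-2 + 8) + 6*(-2 + 8)²)))/3 = -(2 + 1/(3*(-588 - 42*6 + 6*6²)))/3 = -(2 + 1/(3*(-588 - 252 + 6*36)))/3 = -(2 + 1/(3*(-588 - 252 + 216)))/3 = -(2 + (⅓)/(-624))/3 = -(2 + (⅓)*(-1/624))/3 = -(2 - 1/1872)/3 = -⅓*3743/1872 = -3743/5616 ≈ -0.66649)
D - d = 28647 - 1*(-3743/5616) = 28647 + 3743/5616 = 160885295/5616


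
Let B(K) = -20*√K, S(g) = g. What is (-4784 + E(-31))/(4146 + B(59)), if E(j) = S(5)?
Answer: -9906867/8582858 - 23895*√59/4291429 ≈ -1.1970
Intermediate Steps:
E(j) = 5
(-4784 + E(-31))/(4146 + B(59)) = (-4784 + 5)/(4146 - 20*√59) = -4779/(4146 - 20*√59)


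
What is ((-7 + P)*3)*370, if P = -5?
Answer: -13320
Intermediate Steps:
((-7 + P)*3)*370 = ((-7 - 5)*3)*370 = -12*3*370 = -36*370 = -13320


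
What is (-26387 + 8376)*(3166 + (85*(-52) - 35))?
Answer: 23216179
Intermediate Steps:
(-26387 + 8376)*(3166 + (85*(-52) - 35)) = -18011*(3166 + (-4420 - 35)) = -18011*(3166 - 4455) = -18011*(-1289) = 23216179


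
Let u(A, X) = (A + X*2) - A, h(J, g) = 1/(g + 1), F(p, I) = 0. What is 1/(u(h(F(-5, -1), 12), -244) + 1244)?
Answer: 1/756 ≈ 0.0013228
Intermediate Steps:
h(J, g) = 1/(1 + g)
u(A, X) = 2*X (u(A, X) = (A + 2*X) - A = 2*X)
1/(u(h(F(-5, -1), 12), -244) + 1244) = 1/(2*(-244) + 1244) = 1/(-488 + 1244) = 1/756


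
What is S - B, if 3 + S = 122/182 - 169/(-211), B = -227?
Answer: 4329274/19201 ≈ 225.47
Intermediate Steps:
S = -29353/19201 (S = -3 + (122/182 - 169/(-211)) = -3 + (122*(1/182) - 169*(-1/211)) = -3 + (61/91 + 169/211) = -3 + 28250/19201 = -29353/19201 ≈ -1.5287)
S - B = -29353/19201 - 1*(-227) = -29353/19201 + 227 = 4329274/19201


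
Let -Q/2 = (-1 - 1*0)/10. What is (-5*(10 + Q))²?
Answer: 2601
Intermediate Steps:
Q = ⅕ (Q = -2*(-1 - 1*0)/10 = -2*(-1 + 0)/10 = -(-2)/10 = -2*(-⅒) = ⅕ ≈ 0.20000)
(-5*(10 + Q))² = (-5*(10 + ⅕))² = (-5*51/5)² = (-51)² = 2601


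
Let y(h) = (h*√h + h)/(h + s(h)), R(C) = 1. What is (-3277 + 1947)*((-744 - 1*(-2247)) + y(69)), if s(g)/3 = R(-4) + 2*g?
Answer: -161933485/81 - 15295*√69/81 ≈ -2.0007e+6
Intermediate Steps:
s(g) = 3 + 6*g (s(g) = 3*(1 + 2*g) = 3 + 6*g)
y(h) = (h + h^(3/2))/(3 + 7*h) (y(h) = (h*√h + h)/(h + (3 + 6*h)) = (h^(3/2) + h)/(3 + 7*h) = (h + h^(3/2))/(3 + 7*h))
(-3277 + 1947)*((-744 - 1*(-2247)) + y(69)) = (-3277 + 1947)*((-744 - 1*(-2247)) + (69 + 69^(3/2))/(3 + 7*69)) = -1330*((-744 + 2247) + (69 + 69*√69)/(3 + 483)) = -1330*(1503 + (69 + 69*√69)/486) = -1330*(1503 + (23/162 + 23*√69/162)) = -1330*(243509/162 + 23*√69/162) = -161933485/81 - 15295*√69/81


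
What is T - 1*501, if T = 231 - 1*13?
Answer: -283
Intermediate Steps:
T = 218 (T = 231 - 13 = 218)
T - 1*501 = 218 - 1*501 = 218 - 501 = -283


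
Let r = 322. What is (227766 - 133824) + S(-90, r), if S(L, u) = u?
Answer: 94264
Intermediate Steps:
(227766 - 133824) + S(-90, r) = (227766 - 133824) + 322 = 93942 + 322 = 94264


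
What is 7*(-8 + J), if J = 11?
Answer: 21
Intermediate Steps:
7*(-8 + J) = 7*(-8 + 11) = 7*3 = 21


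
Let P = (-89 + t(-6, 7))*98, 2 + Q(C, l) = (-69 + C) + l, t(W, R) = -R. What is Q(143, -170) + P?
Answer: -9506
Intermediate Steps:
Q(C, l) = -71 + C + l (Q(C, l) = -2 + ((-69 + C) + l) = -2 + (-69 + C + l) = -71 + C + l)
P = -9408 (P = (-89 - 1*7)*98 = (-89 - 7)*98 = -96*98 = -9408)
Q(143, -170) + P = (-71 + 143 - 170) - 9408 = -98 - 9408 = -9506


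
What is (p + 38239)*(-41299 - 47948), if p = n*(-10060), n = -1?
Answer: -4310540853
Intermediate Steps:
p = 10060 (p = -1*(-10060) = 10060)
(p + 38239)*(-41299 - 47948) = (10060 + 38239)*(-41299 - 47948) = 48299*(-89247) = -4310540853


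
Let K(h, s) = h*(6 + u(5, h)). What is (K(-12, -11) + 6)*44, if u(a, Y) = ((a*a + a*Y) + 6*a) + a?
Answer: -2904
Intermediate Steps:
u(a, Y) = a**2 + 7*a + Y*a (u(a, Y) = ((a**2 + Y*a) + 6*a) + a = (a**2 + 6*a + Y*a) + a = a**2 + 7*a + Y*a)
K(h, s) = h*(66 + 5*h) (K(h, s) = h*(6 + 5*(7 + h + 5)) = h*(6 + 5*(12 + h)) = h*(6 + (60 + 5*h)) = h*(66 + 5*h))
(K(-12, -11) + 6)*44 = (-12*(66 + 5*(-12)) + 6)*44 = (-12*(66 - 60) + 6)*44 = (-12*6 + 6)*44 = (-72 + 6)*44 = -66*44 = -2904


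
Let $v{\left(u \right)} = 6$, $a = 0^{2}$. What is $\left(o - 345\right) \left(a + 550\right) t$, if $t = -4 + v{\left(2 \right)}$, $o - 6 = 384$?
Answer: $49500$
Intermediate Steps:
$a = 0$
$o = 390$ ($o = 6 + 384 = 390$)
$t = 2$ ($t = -4 + 6 = 2$)
$\left(o - 345\right) \left(a + 550\right) t = \left(390 - 345\right) \left(0 + 550\right) 2 = 45 \cdot 550 \cdot 2 = 24750 \cdot 2 = 49500$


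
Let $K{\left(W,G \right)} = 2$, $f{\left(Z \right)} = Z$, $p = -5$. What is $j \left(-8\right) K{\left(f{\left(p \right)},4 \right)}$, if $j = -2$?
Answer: $32$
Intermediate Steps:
$j \left(-8\right) K{\left(f{\left(p \right)},4 \right)} = \left(-2\right) \left(-8\right) 2 = 16 \cdot 2 = 32$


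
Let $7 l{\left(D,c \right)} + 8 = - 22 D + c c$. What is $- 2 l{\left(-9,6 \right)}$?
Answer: $- \frac{452}{7} \approx -64.571$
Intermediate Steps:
$l{\left(D,c \right)} = - \frac{8}{7} - \frac{22 D}{7} + \frac{c^{2}}{7}$ ($l{\left(D,c \right)} = - \frac{8}{7} + \frac{- 22 D + c c}{7} = - \frac{8}{7} + \frac{- 22 D + c^{2}}{7} = - \frac{8}{7} + \frac{c^{2} - 22 D}{7} = - \frac{8}{7} - \left(- \frac{c^{2}}{7} + \frac{22 D}{7}\right) = - \frac{8}{7} - \frac{22 D}{7} + \frac{c^{2}}{7}$)
$- 2 l{\left(-9,6 \right)} = - 2 \left(- \frac{8}{7} - - \frac{198}{7} + \frac{6^{2}}{7}\right) = - 2 \left(- \frac{8}{7} + \frac{198}{7} + \frac{1}{7} \cdot 36\right) = - 2 \left(- \frac{8}{7} + \frac{198}{7} + \frac{36}{7}\right) = \left(-2\right) \frac{226}{7} = - \frac{452}{7}$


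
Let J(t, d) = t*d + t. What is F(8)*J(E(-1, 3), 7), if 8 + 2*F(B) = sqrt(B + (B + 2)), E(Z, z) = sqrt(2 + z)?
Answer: -32*sqrt(5) + 12*sqrt(10) ≈ -33.607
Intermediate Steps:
J(t, d) = t + d*t (J(t, d) = d*t + t = t + d*t)
F(B) = -4 + sqrt(2 + 2*B)/2 (F(B) = -4 + sqrt(B + (B + 2))/2 = -4 + sqrt(B + (2 + B))/2 = -4 + sqrt(2 + 2*B)/2)
F(8)*J(E(-1, 3), 7) = (-4 + sqrt(2 + 2*8)/2)*(sqrt(2 + 3)*(1 + 7)) = (-4 + sqrt(2 + 16)/2)*(sqrt(5)*8) = (-4 + sqrt(18)/2)*(8*sqrt(5)) = (-4 + (3*sqrt(2))/2)*(8*sqrt(5)) = (-4 + 3*sqrt(2)/2)*(8*sqrt(5)) = 8*sqrt(5)*(-4 + 3*sqrt(2)/2)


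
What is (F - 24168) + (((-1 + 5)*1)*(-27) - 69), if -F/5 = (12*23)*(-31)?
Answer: 18435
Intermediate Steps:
F = 42780 (F = -5*12*23*(-31) = -1380*(-31) = -5*(-8556) = 42780)
(F - 24168) + (((-1 + 5)*1)*(-27) - 69) = (42780 - 24168) + (((-1 + 5)*1)*(-27) - 69) = 18612 + ((4*1)*(-27) - 69) = 18612 + (4*(-27) - 69) = 18612 + (-108 - 69) = 18612 - 177 = 18435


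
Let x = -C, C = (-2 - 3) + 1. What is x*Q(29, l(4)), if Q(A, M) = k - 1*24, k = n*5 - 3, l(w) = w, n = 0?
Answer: -108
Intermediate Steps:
k = -3 (k = 0*5 - 3 = 0 - 3 = -3)
C = -4 (C = -5 + 1 = -4)
Q(A, M) = -27 (Q(A, M) = -3 - 1*24 = -3 - 24 = -27)
x = 4 (x = -1*(-4) = 4)
x*Q(29, l(4)) = 4*(-27) = -108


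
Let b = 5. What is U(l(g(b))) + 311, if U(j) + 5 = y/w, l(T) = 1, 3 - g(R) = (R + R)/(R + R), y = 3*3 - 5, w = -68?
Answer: 5201/17 ≈ 305.94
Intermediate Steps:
y = 4 (y = 9 - 5 = 4)
g(R) = 2 (g(R) = 3 - (R + R)/(R + R) = 3 - 2*R/(2*R) = 3 - 2*R*1/(2*R) = 3 - 1*1 = 3 - 1 = 2)
U(j) = -86/17 (U(j) = -5 + 4/(-68) = -5 + 4*(-1/68) = -5 - 1/17 = -86/17)
U(l(g(b))) + 311 = -86/17 + 311 = 5201/17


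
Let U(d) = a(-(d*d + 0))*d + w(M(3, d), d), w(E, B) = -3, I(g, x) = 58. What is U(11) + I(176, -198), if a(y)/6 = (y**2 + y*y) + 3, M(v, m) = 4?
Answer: 1932865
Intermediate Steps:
a(y) = 18 + 12*y**2 (a(y) = 6*((y**2 + y*y) + 3) = 6*((y**2 + y**2) + 3) = 6*(2*y**2 + 3) = 6*(3 + 2*y**2) = 18 + 12*y**2)
U(d) = -3 + d*(18 + 12*d**4) (U(d) = (18 + 12*(-(d*d + 0))**2)*d - 3 = (18 + 12*(-(d**2 + 0))**2)*d - 3 = (18 + 12*(-d**2)**2)*d - 3 = (18 + 12*d**4)*d - 3 = d*(18 + 12*d**4) - 3 = -3 + d*(18 + 12*d**4))
U(11) + I(176, -198) = (-3 + 12*11**5 + 18*11) + 58 = (-3 + 12*161051 + 198) + 58 = (-3 + 1932612 + 198) + 58 = 1932807 + 58 = 1932865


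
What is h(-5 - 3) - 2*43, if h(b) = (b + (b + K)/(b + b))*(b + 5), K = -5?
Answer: -1031/16 ≈ -64.438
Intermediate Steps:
h(b) = (5 + b)*(b + (-5 + b)/(2*b)) (h(b) = (b + (b - 5)/(b + b))*(b + 5) = (b + (-5 + b)/((2*b)))*(5 + b) = (b + (-5 + b)*(1/(2*b)))*(5 + b) = (b + (-5 + b)/(2*b))*(5 + b) = (5 + b)*(b + (-5 + b)/(2*b)))
h(-5 - 3) - 2*43 = (-25 + (-5 - 3)**2*(11 + 2*(-5 - 3)))/(2*(-5 - 3)) - 2*43 = (1/2)*(-25 + (-8)**2*(11 + 2*(-8)))/(-8) - 86 = (1/2)*(-1/8)*(-25 + 64*(11 - 16)) - 86 = (1/2)*(-1/8)*(-25 + 64*(-5)) - 86 = (1/2)*(-1/8)*(-25 - 320) - 86 = (1/2)*(-1/8)*(-345) - 86 = 345/16 - 86 = -1031/16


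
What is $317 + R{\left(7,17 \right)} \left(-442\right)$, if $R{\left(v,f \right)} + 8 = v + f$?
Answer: $-6755$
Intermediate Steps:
$R{\left(v,f \right)} = -8 + f + v$ ($R{\left(v,f \right)} = -8 + \left(v + f\right) = -8 + \left(f + v\right) = -8 + f + v$)
$317 + R{\left(7,17 \right)} \left(-442\right) = 317 + \left(-8 + 17 + 7\right) \left(-442\right) = 317 + 16 \left(-442\right) = 317 - 7072 = -6755$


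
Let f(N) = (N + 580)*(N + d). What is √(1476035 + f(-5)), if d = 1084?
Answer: 6*√58235 ≈ 1447.9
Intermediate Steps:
f(N) = (580 + N)*(1084 + N) (f(N) = (N + 580)*(N + 1084) = (580 + N)*(1084 + N))
√(1476035 + f(-5)) = √(1476035 + (628720 + (-5)² + 1664*(-5))) = √(1476035 + (628720 + 25 - 8320)) = √(1476035 + 620425) = √2096460 = 6*√58235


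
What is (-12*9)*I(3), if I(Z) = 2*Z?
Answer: -648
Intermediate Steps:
(-12*9)*I(3) = (-12*9)*(2*3) = -108*6 = -648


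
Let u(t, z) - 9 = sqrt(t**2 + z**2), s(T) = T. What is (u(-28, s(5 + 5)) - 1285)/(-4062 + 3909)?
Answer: 1276/153 - 2*sqrt(221)/153 ≈ 8.1455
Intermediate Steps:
u(t, z) = 9 + sqrt(t**2 + z**2)
(u(-28, s(5 + 5)) - 1285)/(-4062 + 3909) = ((9 + sqrt((-28)**2 + (5 + 5)**2)) - 1285)/(-4062 + 3909) = ((9 + sqrt(784 + 10**2)) - 1285)/(-153) = ((9 + sqrt(784 + 100)) - 1285)*(-1/153) = ((9 + sqrt(884)) - 1285)*(-1/153) = ((9 + 2*sqrt(221)) - 1285)*(-1/153) = (-1276 + 2*sqrt(221))*(-1/153) = 1276/153 - 2*sqrt(221)/153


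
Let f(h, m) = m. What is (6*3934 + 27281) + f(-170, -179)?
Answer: 50706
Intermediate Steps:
(6*3934 + 27281) + f(-170, -179) = (6*3934 + 27281) - 179 = (23604 + 27281) - 179 = 50885 - 179 = 50706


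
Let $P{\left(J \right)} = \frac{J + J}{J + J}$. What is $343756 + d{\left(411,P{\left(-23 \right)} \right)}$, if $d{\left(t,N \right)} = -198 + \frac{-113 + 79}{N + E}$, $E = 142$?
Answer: $\frac{49128760}{143} \approx 3.4356 \cdot 10^{5}$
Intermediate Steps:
$P{\left(J \right)} = 1$ ($P{\left(J \right)} = \frac{2 J}{2 J} = 2 J \frac{1}{2 J} = 1$)
$d{\left(t,N \right)} = -198 - \frac{34}{142 + N}$ ($d{\left(t,N \right)} = -198 + \frac{-113 + 79}{N + 142} = -198 - \frac{34}{142 + N}$)
$343756 + d{\left(411,P{\left(-23 \right)} \right)} = 343756 + \frac{2 \left(-14075 - 99\right)}{142 + 1} = 343756 + \frac{2 \left(-14075 - 99\right)}{143} = 343756 + 2 \cdot \frac{1}{143} \left(-14174\right) = 343756 - \frac{28348}{143} = \frac{49128760}{143}$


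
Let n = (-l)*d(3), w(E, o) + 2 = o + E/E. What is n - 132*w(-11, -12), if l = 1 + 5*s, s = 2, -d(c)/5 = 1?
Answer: 1771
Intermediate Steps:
d(c) = -5 (d(c) = -5*1 = -5)
w(E, o) = -1 + o (w(E, o) = -2 + (o + E/E) = -2 + (o + 1) = -2 + (1 + o) = -1 + o)
l = 11 (l = 1 + 5*2 = 1 + 10 = 11)
n = 55 (n = -1*11*(-5) = -11*(-5) = 55)
n - 132*w(-11, -12) = 55 - 132*(-1 - 12) = 55 - 132*(-13) = 55 + 1716 = 1771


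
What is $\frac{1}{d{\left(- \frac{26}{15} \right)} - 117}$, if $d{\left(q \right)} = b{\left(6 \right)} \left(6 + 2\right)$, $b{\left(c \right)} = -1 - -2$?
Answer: $- \frac{1}{109} \approx -0.0091743$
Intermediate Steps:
$b{\left(c \right)} = 1$ ($b{\left(c \right)} = -1 + 2 = 1$)
$d{\left(q \right)} = 8$ ($d{\left(q \right)} = 1 \left(6 + 2\right) = 1 \cdot 8 = 8$)
$\frac{1}{d{\left(- \frac{26}{15} \right)} - 117} = \frac{1}{8 - 117} = \frac{1}{-109} = - \frac{1}{109}$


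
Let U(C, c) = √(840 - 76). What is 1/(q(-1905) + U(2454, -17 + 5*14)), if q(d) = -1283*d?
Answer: 2444115/5973698132461 - 2*√191/5973698132461 ≈ 4.0914e-7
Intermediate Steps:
U(C, c) = 2*√191 (U(C, c) = √764 = 2*√191)
1/(q(-1905) + U(2454, -17 + 5*14)) = 1/(-1283*(-1905) + 2*√191) = 1/(2444115 + 2*√191)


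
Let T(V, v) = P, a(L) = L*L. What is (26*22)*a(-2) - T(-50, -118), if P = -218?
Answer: 2506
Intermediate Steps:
a(L) = L**2
T(V, v) = -218
(26*22)*a(-2) - T(-50, -118) = (26*22)*(-2)**2 - 1*(-218) = 572*4 + 218 = 2288 + 218 = 2506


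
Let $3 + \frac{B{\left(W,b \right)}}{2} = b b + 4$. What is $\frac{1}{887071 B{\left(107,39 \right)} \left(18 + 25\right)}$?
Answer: $\frac{1}{116110497332} \approx 8.6125 \cdot 10^{-12}$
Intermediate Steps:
$B{\left(W,b \right)} = 2 + 2 b^{2}$ ($B{\left(W,b \right)} = -6 + 2 \left(b b + 4\right) = -6 + 2 \left(b^{2} + 4\right) = -6 + 2 \left(4 + b^{2}\right) = -6 + \left(8 + 2 b^{2}\right) = 2 + 2 b^{2}$)
$\frac{1}{887071 B{\left(107,39 \right)} \left(18 + 25\right)} = \frac{1}{887071 \left(2 + 2 \cdot 39^{2}\right) \left(18 + 25\right)} = \frac{1}{887071 \left(2 + 2 \cdot 1521\right) 43} = \frac{1}{887071 \left(2 + 3042\right) 43} = \frac{1}{887071 \cdot 3044 \cdot 43} = \frac{1}{887071 \cdot 130892} = \frac{1}{887071} \cdot \frac{1}{130892} = \frac{1}{116110497332}$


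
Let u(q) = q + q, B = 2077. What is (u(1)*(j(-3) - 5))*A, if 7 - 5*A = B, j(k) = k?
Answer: 6624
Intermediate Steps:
A = -414 (A = 7/5 - ⅕*2077 = 7/5 - 2077/5 = -414)
u(q) = 2*q
(u(1)*(j(-3) - 5))*A = ((2*1)*(-3 - 5))*(-414) = (2*(-8))*(-414) = -16*(-414) = 6624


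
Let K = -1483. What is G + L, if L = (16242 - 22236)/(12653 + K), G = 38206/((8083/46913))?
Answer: 10010295640879/45143555 ≈ 2.2174e+5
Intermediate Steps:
G = 1792358078/8083 (G = 38206/((8083*(1/46913))) = 38206/(8083/46913) = 38206*(46913/8083) = 1792358078/8083 ≈ 2.2174e+5)
L = -2997/5585 (L = (16242 - 22236)/(12653 - 1483) = -5994/11170 = -5994*1/11170 = -2997/5585 ≈ -0.53662)
G + L = 1792358078/8083 - 2997/5585 = 10010295640879/45143555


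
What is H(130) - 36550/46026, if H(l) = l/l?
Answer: 4738/23013 ≈ 0.20588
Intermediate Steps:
H(l) = 1
H(130) - 36550/46026 = 1 - 36550/46026 = 1 - 36550*1/46026 = 1 - 18275/23013 = 4738/23013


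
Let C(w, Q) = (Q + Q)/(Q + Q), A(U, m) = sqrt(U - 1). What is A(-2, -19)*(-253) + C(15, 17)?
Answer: 1 - 253*I*sqrt(3) ≈ 1.0 - 438.21*I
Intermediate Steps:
A(U, m) = sqrt(-1 + U)
C(w, Q) = 1 (C(w, Q) = (2*Q)/((2*Q)) = (2*Q)*(1/(2*Q)) = 1)
A(-2, -19)*(-253) + C(15, 17) = sqrt(-1 - 2)*(-253) + 1 = sqrt(-3)*(-253) + 1 = (I*sqrt(3))*(-253) + 1 = -253*I*sqrt(3) + 1 = 1 - 253*I*sqrt(3)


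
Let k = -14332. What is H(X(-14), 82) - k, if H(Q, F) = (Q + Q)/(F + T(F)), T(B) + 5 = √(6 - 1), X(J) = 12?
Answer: 21226154/1481 - 6*√5/1481 ≈ 14332.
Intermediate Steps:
T(B) = -5 + √5 (T(B) = -5 + √(6 - 1) = -5 + √5)
H(Q, F) = 2*Q/(-5 + F + √5) (H(Q, F) = (Q + Q)/(F + (-5 + √5)) = (2*Q)/(-5 + F + √5) = 2*Q/(-5 + F + √5))
H(X(-14), 82) - k = 2*12/(-5 + 82 + √5) - 1*(-14332) = 2*12/(77 + √5) + 14332 = 24/(77 + √5) + 14332 = 14332 + 24/(77 + √5)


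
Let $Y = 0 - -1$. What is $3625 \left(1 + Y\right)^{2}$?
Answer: $14500$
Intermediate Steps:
$Y = 1$ ($Y = 0 + 1 = 1$)
$3625 \left(1 + Y\right)^{2} = 3625 \left(1 + 1\right)^{2} = 3625 \cdot 2^{2} = 3625 \cdot 4 = 14500$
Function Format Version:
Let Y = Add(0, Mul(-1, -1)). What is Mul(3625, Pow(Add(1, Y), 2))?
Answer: 14500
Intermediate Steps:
Y = 1 (Y = Add(0, 1) = 1)
Mul(3625, Pow(Add(1, Y), 2)) = Mul(3625, Pow(Add(1, 1), 2)) = Mul(3625, Pow(2, 2)) = Mul(3625, 4) = 14500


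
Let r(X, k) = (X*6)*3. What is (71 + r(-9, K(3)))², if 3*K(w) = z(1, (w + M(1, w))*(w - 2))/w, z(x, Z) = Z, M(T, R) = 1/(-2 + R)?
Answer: 8281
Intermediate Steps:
K(w) = (-2 + w)*(w + 1/(-2 + w))/(3*w) (K(w) = (((w + 1/(-2 + w))*(w - 2))/w)/3 = (((w + 1/(-2 + w))*(-2 + w))/w)/3 = (((-2 + w)*(w + 1/(-2 + w)))/w)/3 = ((-2 + w)*(w + 1/(-2 + w))/w)/3 = (-2 + w)*(w + 1/(-2 + w))/(3*w))
r(X, k) = 18*X (r(X, k) = (6*X)*3 = 18*X)
(71 + r(-9, K(3)))² = (71 + 18*(-9))² = (71 - 162)² = (-91)² = 8281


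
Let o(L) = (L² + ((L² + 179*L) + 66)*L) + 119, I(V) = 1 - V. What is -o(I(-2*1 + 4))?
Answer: -232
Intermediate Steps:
o(L) = 119 + L² + L*(66 + L² + 179*L) (o(L) = (L² + (66 + L² + 179*L)*L) + 119 = (L² + L*(66 + L² + 179*L)) + 119 = 119 + L² + L*(66 + L² + 179*L))
-o(I(-2*1 + 4)) = -(119 + (1 - (-2*1 + 4))³ + 66*(1 - (-2*1 + 4)) + 180*(1 - (-2*1 + 4))²) = -(119 + (1 - (-2 + 4))³ + 66*(1 - (-2 + 4)) + 180*(1 - (-2 + 4))²) = -(119 + (1 - 1*2)³ + 66*(1 - 1*2) + 180*(1 - 1*2)²) = -(119 + (1 - 2)³ + 66*(1 - 2) + 180*(1 - 2)²) = -(119 + (-1)³ + 66*(-1) + 180*(-1)²) = -(119 - 1 - 66 + 180*1) = -(119 - 1 - 66 + 180) = -1*232 = -232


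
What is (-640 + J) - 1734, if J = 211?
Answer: -2163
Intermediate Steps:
(-640 + J) - 1734 = (-640 + 211) - 1734 = -429 - 1734 = -2163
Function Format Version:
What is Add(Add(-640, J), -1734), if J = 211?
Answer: -2163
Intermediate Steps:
Add(Add(-640, J), -1734) = Add(Add(-640, 211), -1734) = Add(-429, -1734) = -2163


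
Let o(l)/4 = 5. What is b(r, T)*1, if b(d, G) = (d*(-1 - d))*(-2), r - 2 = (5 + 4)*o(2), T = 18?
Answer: 66612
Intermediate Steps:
o(l) = 20 (o(l) = 4*5 = 20)
r = 182 (r = 2 + (5 + 4)*20 = 2 + 9*20 = 2 + 180 = 182)
b(d, G) = -2*d*(-1 - d)
b(r, T)*1 = (2*182*(1 + 182))*1 = (2*182*183)*1 = 66612*1 = 66612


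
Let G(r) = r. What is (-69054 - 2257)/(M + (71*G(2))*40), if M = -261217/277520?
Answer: -19790228720/1576052383 ≈ -12.557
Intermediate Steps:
M = -261217/277520 (M = -261217*1/277520 = -261217/277520 ≈ -0.94125)
(-69054 - 2257)/(M + (71*G(2))*40) = (-69054 - 2257)/(-261217/277520 + (71*2)*40) = -71311/(-261217/277520 + 142*40) = -71311/(-261217/277520 + 5680) = -71311/1576052383/277520 = -71311*277520/1576052383 = -19790228720/1576052383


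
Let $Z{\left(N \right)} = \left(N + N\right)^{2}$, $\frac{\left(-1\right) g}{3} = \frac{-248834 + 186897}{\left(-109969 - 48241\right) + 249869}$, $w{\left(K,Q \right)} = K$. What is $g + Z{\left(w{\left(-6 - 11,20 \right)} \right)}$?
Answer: $\frac{35381205}{30553} \approx 1158.0$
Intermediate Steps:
$g = \frac{61937}{30553}$ ($g = - 3 \frac{-248834 + 186897}{\left(-109969 - 48241\right) + 249869} = - 3 \left(- \frac{61937}{\left(-109969 - 48241\right) + 249869}\right) = - 3 \left(- \frac{61937}{-158210 + 249869}\right) = - 3 \left(- \frac{61937}{91659}\right) = - 3 \left(\left(-61937\right) \frac{1}{91659}\right) = \left(-3\right) \left(- \frac{61937}{91659}\right) = \frac{61937}{30553} \approx 2.0272$)
$Z{\left(N \right)} = 4 N^{2}$ ($Z{\left(N \right)} = \left(2 N\right)^{2} = 4 N^{2}$)
$g + Z{\left(w{\left(-6 - 11,20 \right)} \right)} = \frac{61937}{30553} + 4 \left(-6 - 11\right)^{2} = \frac{61937}{30553} + 4 \left(-17\right)^{2} = \frac{61937}{30553} + 4 \cdot 289 = \frac{61937}{30553} + 1156 = \frac{35381205}{30553}$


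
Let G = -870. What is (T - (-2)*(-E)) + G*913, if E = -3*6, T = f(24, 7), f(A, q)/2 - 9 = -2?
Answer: -794260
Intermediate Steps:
f(A, q) = 14 (f(A, q) = 18 + 2*(-2) = 18 - 4 = 14)
T = 14
E = -18
(T - (-2)*(-E)) + G*913 = (14 - (-2)*(-1*(-18))) - 870*913 = (14 - (-2)*18) - 794310 = (14 - 1*(-36)) - 794310 = (14 + 36) - 794310 = 50 - 794310 = -794260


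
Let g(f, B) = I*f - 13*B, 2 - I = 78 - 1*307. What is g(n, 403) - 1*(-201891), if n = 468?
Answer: 304760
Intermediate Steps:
I = 231 (I = 2 - (78 - 1*307) = 2 - (78 - 307) = 2 - 1*(-229) = 2 + 229 = 231)
g(f, B) = -13*B + 231*f (g(f, B) = 231*f - 13*B = -13*B + 231*f)
g(n, 403) - 1*(-201891) = (-13*403 + 231*468) - 1*(-201891) = (-5239 + 108108) + 201891 = 102869 + 201891 = 304760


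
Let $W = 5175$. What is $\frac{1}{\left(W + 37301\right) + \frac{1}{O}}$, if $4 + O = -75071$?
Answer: $\frac{75075}{3188885699} \approx 2.3543 \cdot 10^{-5}$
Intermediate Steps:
$O = -75075$ ($O = -4 - 75071 = -75075$)
$\frac{1}{\left(W + 37301\right) + \frac{1}{O}} = \frac{1}{\left(5175 + 37301\right) + \frac{1}{-75075}} = \frac{1}{42476 - \frac{1}{75075}} = \frac{1}{\frac{3188885699}{75075}} = \frac{75075}{3188885699}$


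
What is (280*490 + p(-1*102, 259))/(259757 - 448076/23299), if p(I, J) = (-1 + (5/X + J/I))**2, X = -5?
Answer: 33262658194531/62961161297868 ≈ 0.52830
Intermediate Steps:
p(I, J) = (-2 + J/I)**2 (p(I, J) = (-1 + (5/(-5) + J/I))**2 = (-1 + (5*(-1/5) + J/I))**2 = (-1 + (-1 + J/I))**2 = (-2 + J/I)**2)
(280*490 + p(-1*102, 259))/(259757 - 448076/23299) = (280*490 + (-1*259 + 2*(-1*102))**2/(-1*102)**2)/(259757 - 448076/23299) = (137200 + (-259 + 2*(-102))**2/(-102)**2)/(259757 - 448076*1/23299) = (137200 + (-259 - 204)**2/10404)/(259757 - 448076/23299) = (137200 + (1/10404)*(-463)**2)/(6051630267/23299) = (137200 + (1/10404)*214369)*(23299/6051630267) = (137200 + 214369/10404)*(23299/6051630267) = (1427643169/10404)*(23299/6051630267) = 33262658194531/62961161297868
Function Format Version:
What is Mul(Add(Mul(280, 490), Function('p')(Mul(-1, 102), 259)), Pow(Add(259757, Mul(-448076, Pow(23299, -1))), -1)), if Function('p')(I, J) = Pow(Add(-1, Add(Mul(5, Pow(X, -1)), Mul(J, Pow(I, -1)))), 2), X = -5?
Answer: Rational(33262658194531, 62961161297868) ≈ 0.52830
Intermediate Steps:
Function('p')(I, J) = Pow(Add(-2, Mul(J, Pow(I, -1))), 2) (Function('p')(I, J) = Pow(Add(-1, Add(Mul(5, Pow(-5, -1)), Mul(J, Pow(I, -1)))), 2) = Pow(Add(-1, Add(Mul(5, Rational(-1, 5)), Mul(J, Pow(I, -1)))), 2) = Pow(Add(-1, Add(-1, Mul(J, Pow(I, -1)))), 2) = Pow(Add(-2, Mul(J, Pow(I, -1))), 2))
Mul(Add(Mul(280, 490), Function('p')(Mul(-1, 102), 259)), Pow(Add(259757, Mul(-448076, Pow(23299, -1))), -1)) = Mul(Add(Mul(280, 490), Mul(Pow(Mul(-1, 102), -2), Pow(Add(Mul(-1, 259), Mul(2, Mul(-1, 102))), 2))), Pow(Add(259757, Mul(-448076, Pow(23299, -1))), -1)) = Mul(Add(137200, Mul(Pow(-102, -2), Pow(Add(-259, Mul(2, -102)), 2))), Pow(Add(259757, Mul(-448076, Rational(1, 23299))), -1)) = Mul(Add(137200, Mul(Rational(1, 10404), Pow(Add(-259, -204), 2))), Pow(Add(259757, Rational(-448076, 23299)), -1)) = Mul(Add(137200, Mul(Rational(1, 10404), Pow(-463, 2))), Pow(Rational(6051630267, 23299), -1)) = Mul(Add(137200, Mul(Rational(1, 10404), 214369)), Rational(23299, 6051630267)) = Mul(Add(137200, Rational(214369, 10404)), Rational(23299, 6051630267)) = Mul(Rational(1427643169, 10404), Rational(23299, 6051630267)) = Rational(33262658194531, 62961161297868)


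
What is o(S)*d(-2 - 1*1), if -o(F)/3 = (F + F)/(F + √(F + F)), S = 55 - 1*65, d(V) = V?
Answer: 15 + 3*I*√5 ≈ 15.0 + 6.7082*I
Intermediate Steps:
S = -10 (S = 55 - 65 = -10)
o(F) = -6*F/(F + √2*√F) (o(F) = -3*(F + F)/(F + √(F + F)) = -3*2*F/(F + √(2*F)) = -3*2*F/(F + √2*√F) = -6*F/(F + √2*√F))
o(S)*d(-2 - 1*1) = (-6*(-10)/(-10 + √2*√(-10)))*(-2 - 1*1) = (-6*(-10)/(-10 + √2*(I*√10)))*(-2 - 1) = -6*(-10)/(-10 + 2*I*√5)*(-3) = (60/(-10 + 2*I*√5))*(-3) = -180/(-10 + 2*I*√5)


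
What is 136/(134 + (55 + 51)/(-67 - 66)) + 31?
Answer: 141821/4429 ≈ 32.021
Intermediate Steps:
136/(134 + (55 + 51)/(-67 - 66)) + 31 = 136/(134 + 106/(-133)) + 31 = 136/(134 + 106*(-1/133)) + 31 = 136/(134 - 106/133) + 31 = 136/(17716/133) + 31 = 136*(133/17716) + 31 = 4522/4429 + 31 = 141821/4429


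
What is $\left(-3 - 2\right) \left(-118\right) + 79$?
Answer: $669$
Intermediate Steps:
$\left(-3 - 2\right) \left(-118\right) + 79 = \left(-5\right) \left(-118\right) + 79 = 590 + 79 = 669$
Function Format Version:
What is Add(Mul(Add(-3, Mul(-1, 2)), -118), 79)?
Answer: 669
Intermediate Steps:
Add(Mul(Add(-3, Mul(-1, 2)), -118), 79) = Add(Mul(Add(-3, -2), -118), 79) = Add(Mul(-5, -118), 79) = Add(590, 79) = 669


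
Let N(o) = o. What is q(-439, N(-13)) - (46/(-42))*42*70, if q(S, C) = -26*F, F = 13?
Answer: 2882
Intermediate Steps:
q(S, C) = -338 (q(S, C) = -26*13 = -338)
q(-439, N(-13)) - (46/(-42))*42*70 = -338 - (46/(-42))*42*70 = -338 - (46*(-1/42))*42*70 = -338 - (-23/21*42)*70 = -338 - (-46)*70 = -338 - 1*(-3220) = -338 + 3220 = 2882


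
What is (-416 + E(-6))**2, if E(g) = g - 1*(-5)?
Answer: 173889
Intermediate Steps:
E(g) = 5 + g (E(g) = g + 5 = 5 + g)
(-416 + E(-6))**2 = (-416 + (5 - 6))**2 = (-416 - 1)**2 = (-417)**2 = 173889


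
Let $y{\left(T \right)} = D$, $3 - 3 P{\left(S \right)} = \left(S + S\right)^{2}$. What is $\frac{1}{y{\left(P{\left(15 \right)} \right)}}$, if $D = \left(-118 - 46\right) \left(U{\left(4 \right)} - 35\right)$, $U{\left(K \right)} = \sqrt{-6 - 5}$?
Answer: $\frac{35}{202704} + \frac{i \sqrt{11}}{202704} \approx 0.00017267 + 1.6362 \cdot 10^{-5} i$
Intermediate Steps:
$U{\left(K \right)} = i \sqrt{11}$ ($U{\left(K \right)} = \sqrt{-11} = i \sqrt{11}$)
$P{\left(S \right)} = 1 - \frac{4 S^{2}}{3}$ ($P{\left(S \right)} = 1 - \frac{\left(S + S\right)^{2}}{3} = 1 - \frac{\left(2 S\right)^{2}}{3} = 1 - \frac{4 S^{2}}{3}$)
$D = 5740 - 164 i \sqrt{11}$ ($D = \left(-118 - 46\right) \left(i \sqrt{11} - 35\right) = - 164 \left(-35 + i \sqrt{11}\right) = 5740 - 164 i \sqrt{11} \approx 5740.0 - 543.93 i$)
$y{\left(T \right)} = 5740 - 164 i \sqrt{11}$
$\frac{1}{y{\left(P{\left(15 \right)} \right)}} = \frac{1}{5740 - 164 i \sqrt{11}}$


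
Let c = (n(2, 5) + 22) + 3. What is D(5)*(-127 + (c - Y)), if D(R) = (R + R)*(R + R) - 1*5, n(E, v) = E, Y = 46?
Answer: -13870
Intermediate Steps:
c = 27 (c = (2 + 22) + 3 = 24 + 3 = 27)
D(R) = -5 + 4*R² (D(R) = (2*R)*(2*R) - 5 = 4*R² - 5 = -5 + 4*R²)
D(5)*(-127 + (c - Y)) = (-5 + 4*5²)*(-127 + (27 - 1*46)) = (-5 + 4*25)*(-127 + (27 - 46)) = (-5 + 100)*(-127 - 19) = 95*(-146) = -13870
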